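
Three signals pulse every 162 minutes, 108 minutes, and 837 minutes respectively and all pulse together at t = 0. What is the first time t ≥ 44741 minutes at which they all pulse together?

Joint pulses occur at multiples of LCM(162, 108, 837).
162 = 2 × 3^4
108 = 2^2 × 3^3
837 = 3^3 × 31
LCM(162, 108, 837) = 2^2 × 3^4 × 31 = 10044.
Smallest multiple of 10044 that is ≥ 44741: ⌈44741/10044⌉ × 10044 = 5 × 10044 = 50220.

50220 minutes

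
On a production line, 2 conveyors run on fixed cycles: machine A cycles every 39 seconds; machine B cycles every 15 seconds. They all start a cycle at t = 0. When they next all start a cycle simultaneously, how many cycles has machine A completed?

5 cycles

The first common completion time is the LCM of the periods.
39 = 3 × 13
15 = 3 × 5
LCM(39, 15) = 3 × 5 × 13 = 195.
Cycles for period 39: 195 / 39 = 5.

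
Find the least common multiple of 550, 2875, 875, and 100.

550 = 2 × 5^2 × 11
2875 = 5^3 × 23
875 = 5^3 × 7
100 = 2^2 × 5^2
LCM(550, 2875, 875, 100) = 2^2 × 5^3 × 7 × 11 × 23 = 885500.

885500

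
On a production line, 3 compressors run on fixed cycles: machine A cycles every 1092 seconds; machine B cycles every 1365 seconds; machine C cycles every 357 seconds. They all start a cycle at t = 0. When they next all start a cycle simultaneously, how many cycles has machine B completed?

They are all back at their starting positions together after one LCM of the periods.
1092 = 2^2 × 3 × 7 × 13
1365 = 3 × 5 × 7 × 13
357 = 3 × 7 × 17
LCM(1092, 1365, 357) = 2^2 × 3 × 5 × 7 × 13 × 17 = 92820.
Cycles for period 1365: 92820 / 1365 = 68.

68 cycles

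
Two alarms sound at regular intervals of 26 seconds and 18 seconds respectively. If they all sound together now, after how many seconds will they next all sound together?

They coincide at every common multiple of the periods; the first is the LCM.
26 = 2 × 13
18 = 2 × 3^2
LCM(26, 18) = 2 × 3^2 × 13 = 234.

234 seconds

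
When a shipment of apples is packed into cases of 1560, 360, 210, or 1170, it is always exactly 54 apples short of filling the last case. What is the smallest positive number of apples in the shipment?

Being 54 short of a full case of size k means N ≡ −54 (mod k), i.e. N + 54 is a multiple of each size.
1560 = 2^3 × 3 × 5 × 13
360 = 2^3 × 3^2 × 5
210 = 2 × 3 × 5 × 7
1170 = 2 × 3^2 × 5 × 13
LCM(1560, 360, 210, 1170) = 2^3 × 3^2 × 5 × 7 × 13 = 32760.
Smallest positive N is 32760 − 54 = 32706.

32706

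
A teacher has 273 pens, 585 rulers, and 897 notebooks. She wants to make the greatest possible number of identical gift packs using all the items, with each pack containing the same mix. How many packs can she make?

39 packs

The pack count must divide each quantity, so the greatest is gcd(273, 585, 897).
273 = 3 × 7 × 13
585 = 3^2 × 5 × 13
897 = 3 × 13 × 23
gcd(273, 585, 897) = 3 × 13 = 39.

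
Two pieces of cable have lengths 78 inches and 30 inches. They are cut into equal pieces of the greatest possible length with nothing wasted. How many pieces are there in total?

18

Piece length = gcd(78, 30).
78 = 2 × 3 × 13
30 = 2 × 3 × 5
gcd(78, 30) = 2 × 3 = 6.
Total pieces = 78/6 + 30/6 = 13 + 5 = 18.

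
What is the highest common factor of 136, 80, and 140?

136 = 2^3 × 17
80 = 2^4 × 5
140 = 2^2 × 5 × 7
gcd(136, 80, 140) = 2^2 = 4.

4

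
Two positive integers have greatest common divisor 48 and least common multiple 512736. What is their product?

For any two positive integers, gcd × lcm = product = 48 × 512736 = 24611328.

24611328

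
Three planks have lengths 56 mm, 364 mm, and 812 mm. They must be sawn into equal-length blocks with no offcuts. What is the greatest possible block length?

The block length must divide every plank, so the greatest is gcd(56, 364, 812).
56 = 2^3 × 7
364 = 2^2 × 7 × 13
812 = 2^2 × 7 × 29
gcd(56, 364, 812) = 2^2 × 7 = 28.

28 mm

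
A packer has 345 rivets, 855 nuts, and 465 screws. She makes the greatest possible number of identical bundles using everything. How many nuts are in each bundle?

57

Number of bundles = gcd(345, 855, 465).
345 = 3 × 5 × 23
855 = 3^2 × 5 × 19
465 = 3 × 5 × 31
gcd(345, 855, 465) = 3 × 5 = 15.
nuts per bundle = 855 / 15 = 57.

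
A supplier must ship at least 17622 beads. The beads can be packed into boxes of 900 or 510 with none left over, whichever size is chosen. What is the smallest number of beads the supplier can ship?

The number of beads must be a common multiple of 900 and 510, so a multiple of their LCM.
900 = 2^2 × 3^2 × 5^2
510 = 2 × 3 × 5 × 17
LCM(900, 510) = 2^2 × 3^2 × 5^2 × 17 = 15300.
Smallest multiple of 15300 that is ≥ 17622: ⌈17622/15300⌉ × 15300 = 2 × 15300 = 30600.

30600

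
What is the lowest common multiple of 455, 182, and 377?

26390

455 = 5 × 7 × 13
182 = 2 × 7 × 13
377 = 13 × 29
LCM(455, 182, 377) = 2 × 5 × 7 × 13 × 29 = 26390.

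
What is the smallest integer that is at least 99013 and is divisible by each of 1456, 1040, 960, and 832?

174720

The integer must be a common multiple of 1456, 1040, 960, and 832, so a multiple of their LCM.
1456 = 2^4 × 7 × 13
1040 = 2^4 × 5 × 13
960 = 2^6 × 3 × 5
832 = 2^6 × 13
LCM(1456, 1040, 960, 832) = 2^6 × 3 × 5 × 7 × 13 = 87360.
Smallest multiple of 87360 that is ≥ 99013: ⌈99013/87360⌉ × 87360 = 2 × 87360 = 174720.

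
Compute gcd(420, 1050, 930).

30

420 = 2^2 × 3 × 5 × 7
1050 = 2 × 3 × 5^2 × 7
930 = 2 × 3 × 5 × 31
gcd(420, 1050, 930) = 2 × 3 × 5 = 30.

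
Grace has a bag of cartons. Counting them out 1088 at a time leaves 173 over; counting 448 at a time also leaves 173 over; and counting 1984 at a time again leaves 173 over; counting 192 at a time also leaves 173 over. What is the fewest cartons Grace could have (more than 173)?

N − 173 must be a common multiple of 1088, 448, 1984, and 192.
1088 = 2^6 × 17
448 = 2^6 × 7
1984 = 2^6 × 31
192 = 2^6 × 3
LCM(1088, 448, 1984, 192) = 2^6 × 3 × 7 × 17 × 31 = 708288.
Smallest N > 173 is LCM + 173 = 708288 + 173 = 708461.

708461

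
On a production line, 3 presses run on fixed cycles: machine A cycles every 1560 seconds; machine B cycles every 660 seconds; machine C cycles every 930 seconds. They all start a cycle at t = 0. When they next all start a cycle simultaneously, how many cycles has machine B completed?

The first common completion time is the LCM of the periods.
1560 = 2^3 × 3 × 5 × 13
660 = 2^2 × 3 × 5 × 11
930 = 2 × 3 × 5 × 31
LCM(1560, 660, 930) = 2^3 × 3 × 5 × 11 × 13 × 31 = 531960.
Cycles for period 660: 531960 / 660 = 806.

806 cycles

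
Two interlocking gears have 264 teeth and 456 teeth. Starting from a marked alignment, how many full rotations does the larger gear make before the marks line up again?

All finish a whole number of cycles simultaneously at t = LCM of the periods.
264 = 2^3 × 3 × 11
456 = 2^3 × 3 × 19
LCM(264, 456) = 2^3 × 3 × 11 × 19 = 5016.
Rotations for period 456: 5016 / 456 = 11.

11 rotations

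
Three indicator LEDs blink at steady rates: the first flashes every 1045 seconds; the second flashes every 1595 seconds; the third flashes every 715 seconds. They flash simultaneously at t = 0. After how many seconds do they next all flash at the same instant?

393965 seconds

We need the least common multiple of the intervals.
1045 = 5 × 11 × 19
1595 = 5 × 11 × 29
715 = 5 × 11 × 13
LCM(1045, 1595, 715) = 5 × 11 × 13 × 19 × 29 = 393965.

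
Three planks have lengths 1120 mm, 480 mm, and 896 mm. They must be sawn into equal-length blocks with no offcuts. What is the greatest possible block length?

The block length must divide every plank, so the greatest is gcd(1120, 480, 896).
1120 = 2^5 × 5 × 7
480 = 2^5 × 3 × 5
896 = 2^7 × 7
gcd(1120, 480, 896) = 2^5 = 32.

32 mm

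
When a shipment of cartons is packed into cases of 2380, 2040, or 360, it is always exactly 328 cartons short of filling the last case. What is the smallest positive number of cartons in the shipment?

Being 328 short of a full case of size k means N ≡ −328 (mod k), i.e. N + 328 is a multiple of each size.
2380 = 2^2 × 5 × 7 × 17
2040 = 2^3 × 3 × 5 × 17
360 = 2^3 × 3^2 × 5
LCM(2380, 2040, 360) = 2^3 × 3^2 × 5 × 7 × 17 = 42840.
Smallest positive N is 42840 − 328 = 42512.

42512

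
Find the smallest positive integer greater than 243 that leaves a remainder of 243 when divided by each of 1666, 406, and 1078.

N − 243 must be a common multiple of 1666, 406, and 1078.
1666 = 2 × 7^2 × 17
406 = 2 × 7 × 29
1078 = 2 × 7^2 × 11
LCM(1666, 406, 1078) = 2 × 7^2 × 11 × 17 × 29 = 531454.
Smallest N > 243 is LCM + 243 = 531454 + 243 = 531697.

531697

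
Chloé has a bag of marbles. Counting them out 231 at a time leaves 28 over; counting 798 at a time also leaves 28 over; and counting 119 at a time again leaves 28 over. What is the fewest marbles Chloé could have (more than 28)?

149254

N − 28 must be a common multiple of 231, 798, and 119.
231 = 3 × 7 × 11
798 = 2 × 3 × 7 × 19
119 = 7 × 17
LCM(231, 798, 119) = 2 × 3 × 7 × 11 × 17 × 19 = 149226.
Smallest N > 28 is LCM + 28 = 149226 + 28 = 149254.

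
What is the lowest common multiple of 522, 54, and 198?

522 = 2 × 3^2 × 29
54 = 2 × 3^3
198 = 2 × 3^2 × 11
LCM(522, 54, 198) = 2 × 3^3 × 11 × 29 = 17226.

17226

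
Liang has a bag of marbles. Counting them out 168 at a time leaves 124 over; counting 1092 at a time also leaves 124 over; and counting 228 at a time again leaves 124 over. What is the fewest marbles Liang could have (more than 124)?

41620

N − 124 must be a common multiple of 168, 1092, and 228.
168 = 2^3 × 3 × 7
1092 = 2^2 × 3 × 7 × 13
228 = 2^2 × 3 × 19
LCM(168, 1092, 228) = 2^3 × 3 × 7 × 13 × 19 = 41496.
Smallest N > 124 is LCM + 124 = 41496 + 124 = 41620.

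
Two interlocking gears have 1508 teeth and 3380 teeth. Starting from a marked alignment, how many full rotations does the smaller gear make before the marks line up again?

They are all back at their starting positions together after one LCM of the periods.
1508 = 2^2 × 13 × 29
3380 = 2^2 × 5 × 13^2
LCM(1508, 3380) = 2^2 × 5 × 13^2 × 29 = 98020.
Rotations for period 1508: 98020 / 1508 = 65.

65 rotations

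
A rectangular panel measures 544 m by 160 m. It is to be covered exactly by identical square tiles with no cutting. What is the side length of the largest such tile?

The tile side must divide both 544 and 160, so the largest is their gcd.
544 = 2^5 × 17
160 = 2^5 × 5
gcd(544, 160) = 2^5 = 32.

32 m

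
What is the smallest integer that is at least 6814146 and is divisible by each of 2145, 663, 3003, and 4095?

The integer must be a common multiple of 2145, 663, 3003, and 4095, so a multiple of their LCM.
2145 = 3 × 5 × 11 × 13
663 = 3 × 13 × 17
3003 = 3 × 7 × 11 × 13
4095 = 3^2 × 5 × 7 × 13
LCM(2145, 663, 3003, 4095) = 3^2 × 5 × 7 × 11 × 13 × 17 = 765765.
Smallest multiple of 765765 that is ≥ 6814146: ⌈6814146/765765⌉ × 765765 = 9 × 765765 = 6891885.

6891885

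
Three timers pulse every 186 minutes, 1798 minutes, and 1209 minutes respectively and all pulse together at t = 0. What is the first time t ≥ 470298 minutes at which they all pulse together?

Joint pulses occur at multiples of LCM(186, 1798, 1209).
186 = 2 × 3 × 31
1798 = 2 × 29 × 31
1209 = 3 × 13 × 31
LCM(186, 1798, 1209) = 2 × 3 × 13 × 29 × 31 = 70122.
Smallest multiple of 70122 that is ≥ 470298: ⌈470298/70122⌉ × 70122 = 7 × 70122 = 490854.

490854 minutes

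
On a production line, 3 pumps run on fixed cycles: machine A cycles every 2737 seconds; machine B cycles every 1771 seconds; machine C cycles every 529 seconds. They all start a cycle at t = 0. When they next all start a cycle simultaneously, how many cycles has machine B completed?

391 cycles

The first common completion time is the LCM of the periods.
2737 = 7 × 17 × 23
1771 = 7 × 11 × 23
529 = 23^2
LCM(2737, 1771, 529) = 7 × 11 × 17 × 23^2 = 692461.
Cycles for period 1771: 692461 / 1771 = 391.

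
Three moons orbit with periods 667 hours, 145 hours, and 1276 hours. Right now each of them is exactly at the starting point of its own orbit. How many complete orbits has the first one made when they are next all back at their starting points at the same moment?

220 orbits

All finish a whole number of cycles simultaneously at t = LCM of the periods.
667 = 23 × 29
145 = 5 × 29
1276 = 2^2 × 11 × 29
LCM(667, 145, 1276) = 2^2 × 5 × 11 × 23 × 29 = 146740.
Orbits for period 667: 146740 / 667 = 220.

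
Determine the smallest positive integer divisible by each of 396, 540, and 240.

23760

396 = 2^2 × 3^2 × 11
540 = 2^2 × 3^3 × 5
240 = 2^4 × 3 × 5
LCM(396, 540, 240) = 2^4 × 3^3 × 5 × 11 = 23760.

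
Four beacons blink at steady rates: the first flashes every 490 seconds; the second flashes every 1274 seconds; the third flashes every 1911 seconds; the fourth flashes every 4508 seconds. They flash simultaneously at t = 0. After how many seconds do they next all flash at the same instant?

We need the least common multiple of the intervals.
490 = 2 × 5 × 7^2
1274 = 2 × 7^2 × 13
1911 = 3 × 7^2 × 13
4508 = 2^2 × 7^2 × 23
LCM(490, 1274, 1911, 4508) = 2^2 × 3 × 5 × 7^2 × 13 × 23 = 879060.

879060 seconds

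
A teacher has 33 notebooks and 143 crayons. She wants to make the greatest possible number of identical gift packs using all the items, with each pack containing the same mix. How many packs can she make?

11 packs

The pack count must divide each quantity, so the greatest is gcd(33, 143).
33 = 3 × 11
143 = 11 × 13
gcd(33, 143) = 11.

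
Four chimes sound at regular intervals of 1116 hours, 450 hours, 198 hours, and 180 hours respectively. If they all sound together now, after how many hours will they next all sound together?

306900 hours

The first simultaneous occurrence is after LCM of the individual periods.
1116 = 2^2 × 3^2 × 31
450 = 2 × 3^2 × 5^2
198 = 2 × 3^2 × 11
180 = 2^2 × 3^2 × 5
LCM(1116, 450, 198, 180) = 2^2 × 3^2 × 5^2 × 11 × 31 = 306900.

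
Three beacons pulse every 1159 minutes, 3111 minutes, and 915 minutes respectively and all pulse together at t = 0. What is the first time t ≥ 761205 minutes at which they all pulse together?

Joint pulses occur at multiples of LCM(1159, 3111, 915).
1159 = 19 × 61
3111 = 3 × 17 × 61
915 = 3 × 5 × 61
LCM(1159, 3111, 915) = 3 × 5 × 17 × 19 × 61 = 295545.
Smallest multiple of 295545 that is ≥ 761205: ⌈761205/295545⌉ × 295545 = 3 × 295545 = 886635.

886635 minutes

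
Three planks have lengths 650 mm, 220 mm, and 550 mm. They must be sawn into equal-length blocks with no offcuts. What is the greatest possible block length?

This is the greatest common divisor of 650, 220, and 550.
650 = 2 × 5^2 × 13
220 = 2^2 × 5 × 11
550 = 2 × 5^2 × 11
gcd(650, 220, 550) = 2 × 5 = 10.

10 mm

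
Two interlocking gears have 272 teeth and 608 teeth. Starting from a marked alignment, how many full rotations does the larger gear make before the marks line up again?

All finish a whole number of cycles simultaneously at t = LCM of the periods.
272 = 2^4 × 17
608 = 2^5 × 19
LCM(272, 608) = 2^5 × 17 × 19 = 10336.
Rotations for period 608: 10336 / 608 = 17.

17 rotations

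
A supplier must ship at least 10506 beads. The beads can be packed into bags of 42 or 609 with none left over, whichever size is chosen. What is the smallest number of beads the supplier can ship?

10962

The number of beads must be a common multiple of 42 and 609, so a multiple of their LCM.
42 = 2 × 3 × 7
609 = 3 × 7 × 29
LCM(42, 609) = 2 × 3 × 7 × 29 = 1218.
Smallest multiple of 1218 that is ≥ 10506: ⌈10506/1218⌉ × 1218 = 9 × 1218 = 10962.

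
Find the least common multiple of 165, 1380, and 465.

470580

165 = 3 × 5 × 11
1380 = 2^2 × 3 × 5 × 23
465 = 3 × 5 × 31
LCM(165, 1380, 465) = 2^2 × 3 × 5 × 11 × 23 × 31 = 470580.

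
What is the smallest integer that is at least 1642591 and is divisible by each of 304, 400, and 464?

1763200

The integer must be a common multiple of 304, 400, and 464, so a multiple of their LCM.
304 = 2^4 × 19
400 = 2^4 × 5^2
464 = 2^4 × 29
LCM(304, 400, 464) = 2^4 × 5^2 × 19 × 29 = 220400.
Smallest multiple of 220400 that is ≥ 1642591: ⌈1642591/220400⌉ × 220400 = 8 × 220400 = 1763200.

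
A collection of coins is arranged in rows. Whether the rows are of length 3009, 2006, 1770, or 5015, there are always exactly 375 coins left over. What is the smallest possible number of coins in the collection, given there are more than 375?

N − 375 must be a common multiple of 3009, 2006, 1770, and 5015.
3009 = 3 × 17 × 59
2006 = 2 × 17 × 59
1770 = 2 × 3 × 5 × 59
5015 = 5 × 17 × 59
LCM(3009, 2006, 1770, 5015) = 2 × 3 × 5 × 17 × 59 = 30090.
Smallest N > 375 is LCM + 375 = 30090 + 375 = 30465.

30465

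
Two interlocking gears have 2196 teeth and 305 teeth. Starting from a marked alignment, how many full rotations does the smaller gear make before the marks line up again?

The first common completion time is the LCM of the periods.
2196 = 2^2 × 3^2 × 61
305 = 5 × 61
LCM(2196, 305) = 2^2 × 3^2 × 5 × 61 = 10980.
Rotations for period 305: 10980 / 305 = 36.

36 rotations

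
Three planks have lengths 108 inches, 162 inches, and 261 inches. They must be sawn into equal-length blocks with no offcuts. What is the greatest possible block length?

9 inches

The block length must divide every plank, so the greatest is gcd(108, 162, 261).
108 = 2^2 × 3^3
162 = 2 × 3^4
261 = 3^2 × 29
gcd(108, 162, 261) = 3^2 = 9.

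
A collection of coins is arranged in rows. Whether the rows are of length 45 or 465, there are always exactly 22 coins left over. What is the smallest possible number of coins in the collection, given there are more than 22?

N − 22 must be a common multiple of 45 and 465.
45 = 3^2 × 5
465 = 3 × 5 × 31
LCM(45, 465) = 3^2 × 5 × 31 = 1395.
Smallest N > 22 is LCM + 22 = 1395 + 22 = 1417.

1417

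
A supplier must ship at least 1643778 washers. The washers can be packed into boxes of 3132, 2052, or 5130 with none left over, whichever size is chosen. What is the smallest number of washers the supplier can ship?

1785240

The number of washers must be a common multiple of 3132, 2052, and 5130, so a multiple of their LCM.
3132 = 2^2 × 3^3 × 29
2052 = 2^2 × 3^3 × 19
5130 = 2 × 3^3 × 5 × 19
LCM(3132, 2052, 5130) = 2^2 × 3^3 × 5 × 19 × 29 = 297540.
Smallest multiple of 297540 that is ≥ 1643778: ⌈1643778/297540⌉ × 297540 = 6 × 297540 = 1785240.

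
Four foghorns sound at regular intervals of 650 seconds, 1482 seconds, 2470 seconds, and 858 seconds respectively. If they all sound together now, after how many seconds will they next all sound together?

We need the least common multiple of the intervals.
650 = 2 × 5^2 × 13
1482 = 2 × 3 × 13 × 19
2470 = 2 × 5 × 13 × 19
858 = 2 × 3 × 11 × 13
LCM(650, 1482, 2470, 858) = 2 × 3 × 5^2 × 11 × 13 × 19 = 407550.

407550 seconds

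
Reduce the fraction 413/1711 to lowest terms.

413 = 7 × 59
1711 = 29 × 59
gcd(413, 1711) = 59.
Divide numerator and denominator by 59: 413/1711 = 7/29.

7/29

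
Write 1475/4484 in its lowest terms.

1475 = 5^2 × 59
4484 = 2^2 × 19 × 59
gcd(1475, 4484) = 59.
Divide numerator and denominator by 59: 1475/4484 = 25/76.

25/76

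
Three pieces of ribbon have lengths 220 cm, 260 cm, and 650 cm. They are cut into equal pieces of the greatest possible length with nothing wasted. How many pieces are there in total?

Piece length = gcd(220, 260, 650).
220 = 2^2 × 5 × 11
260 = 2^2 × 5 × 13
650 = 2 × 5^2 × 13
gcd(220, 260, 650) = 2 × 5 = 10.
Total pieces = 220/10 + 260/10 + 650/10 = 22 + 26 + 65 = 113.

113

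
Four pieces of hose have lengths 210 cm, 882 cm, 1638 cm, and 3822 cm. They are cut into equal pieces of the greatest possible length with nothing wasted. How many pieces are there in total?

156

Piece length = gcd(210, 882, 1638, 3822).
210 = 2 × 3 × 5 × 7
882 = 2 × 3^2 × 7^2
1638 = 2 × 3^2 × 7 × 13
3822 = 2 × 3 × 7^2 × 13
gcd(210, 882, 1638, 3822) = 2 × 3 × 7 = 42.
Total pieces = 210/42 + 882/42 + 1638/42 + 3822/42 = 5 + 21 + 39 + 91 = 156.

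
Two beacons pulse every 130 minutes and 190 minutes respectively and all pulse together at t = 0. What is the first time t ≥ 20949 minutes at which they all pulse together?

22230 minutes

Joint pulses occur at multiples of LCM(130, 190).
130 = 2 × 5 × 13
190 = 2 × 5 × 19
LCM(130, 190) = 2 × 5 × 13 × 19 = 2470.
Smallest multiple of 2470 that is ≥ 20949: ⌈20949/2470⌉ × 2470 = 9 × 2470 = 22230.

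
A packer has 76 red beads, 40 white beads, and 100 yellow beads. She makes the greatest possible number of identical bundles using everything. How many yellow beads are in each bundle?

Number of bundles = gcd(76, 40, 100).
76 = 2^2 × 19
40 = 2^3 × 5
100 = 2^2 × 5^2
gcd(76, 40, 100) = 2^2 = 4.
yellow beads per bundle = 100 / 4 = 25.

25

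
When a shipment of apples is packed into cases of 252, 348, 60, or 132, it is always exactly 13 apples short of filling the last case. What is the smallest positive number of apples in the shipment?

401927

Being 13 short of a full case of size k means N ≡ −13 (mod k), i.e. N + 13 is a multiple of each size.
252 = 2^2 × 3^2 × 7
348 = 2^2 × 3 × 29
60 = 2^2 × 3 × 5
132 = 2^2 × 3 × 11
LCM(252, 348, 60, 132) = 2^2 × 3^2 × 5 × 7 × 11 × 29 = 401940.
Smallest positive N is 401940 − 13 = 401927.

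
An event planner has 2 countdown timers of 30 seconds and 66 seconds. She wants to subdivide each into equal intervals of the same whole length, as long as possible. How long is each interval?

The interval must divide each timer length; the longest such is the gcd.
30 = 2 × 3 × 5
66 = 2 × 3 × 11
gcd(30, 66) = 2 × 3 = 6.

6 seconds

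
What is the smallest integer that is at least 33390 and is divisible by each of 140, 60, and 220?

The integer must be a common multiple of 140, 60, and 220, so a multiple of their LCM.
140 = 2^2 × 5 × 7
60 = 2^2 × 3 × 5
220 = 2^2 × 5 × 11
LCM(140, 60, 220) = 2^2 × 3 × 5 × 7 × 11 = 4620.
Smallest multiple of 4620 that is ≥ 33390: ⌈33390/4620⌉ × 4620 = 8 × 4620 = 36960.

36960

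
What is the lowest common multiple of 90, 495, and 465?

30690

90 = 2 × 3^2 × 5
495 = 3^2 × 5 × 11
465 = 3 × 5 × 31
LCM(90, 495, 465) = 2 × 3^2 × 5 × 11 × 31 = 30690.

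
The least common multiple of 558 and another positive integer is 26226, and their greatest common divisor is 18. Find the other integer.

gcd × lcm = product of the two integers, so the other integer is (18 × 26226) / 558 = 846.

846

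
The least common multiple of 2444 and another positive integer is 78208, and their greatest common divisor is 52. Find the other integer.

1664

gcd × lcm = product of the two integers, so the other integer is (52 × 78208) / 2444 = 1664.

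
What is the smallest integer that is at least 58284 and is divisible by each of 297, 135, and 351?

The integer must be a common multiple of 297, 135, and 351, so a multiple of their LCM.
297 = 3^3 × 11
135 = 3^3 × 5
351 = 3^3 × 13
LCM(297, 135, 351) = 3^3 × 5 × 11 × 13 = 19305.
Smallest multiple of 19305 that is ≥ 58284: ⌈58284/19305⌉ × 19305 = 4 × 19305 = 77220.

77220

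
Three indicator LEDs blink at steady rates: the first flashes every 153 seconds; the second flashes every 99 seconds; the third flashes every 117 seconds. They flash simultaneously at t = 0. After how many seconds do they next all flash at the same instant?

We need the least common multiple of the intervals.
153 = 3^2 × 17
99 = 3^2 × 11
117 = 3^2 × 13
LCM(153, 99, 117) = 3^2 × 11 × 13 × 17 = 21879.

21879 seconds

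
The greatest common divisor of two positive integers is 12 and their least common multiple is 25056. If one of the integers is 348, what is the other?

For two integers, gcd × lcm = product, so the other is (12 × 25056) / 348 = 300672 / 348 = 864.

864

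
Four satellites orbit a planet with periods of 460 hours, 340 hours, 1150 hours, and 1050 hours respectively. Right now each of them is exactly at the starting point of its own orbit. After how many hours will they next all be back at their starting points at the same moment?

They coincide at every common multiple of the periods; the first is the LCM.
460 = 2^2 × 5 × 23
340 = 2^2 × 5 × 17
1150 = 2 × 5^2 × 23
1050 = 2 × 3 × 5^2 × 7
LCM(460, 340, 1150, 1050) = 2^2 × 3 × 5^2 × 7 × 17 × 23 = 821100.

821100 hours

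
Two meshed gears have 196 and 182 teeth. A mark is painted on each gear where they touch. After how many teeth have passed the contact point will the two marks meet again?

We need the least common multiple of the intervals.
196 = 2^2 × 7^2
182 = 2 × 7 × 13
LCM(196, 182) = 2^2 × 7^2 × 13 = 2548.

2548 teeth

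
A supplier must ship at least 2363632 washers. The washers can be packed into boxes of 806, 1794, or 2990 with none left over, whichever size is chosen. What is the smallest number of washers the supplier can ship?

The number of washers must be a common multiple of 806, 1794, and 2990, so a multiple of their LCM.
806 = 2 × 13 × 31
1794 = 2 × 3 × 13 × 23
2990 = 2 × 5 × 13 × 23
LCM(806, 1794, 2990) = 2 × 3 × 5 × 13 × 23 × 31 = 278070.
Smallest multiple of 278070 that is ≥ 2363632: ⌈2363632/278070⌉ × 278070 = 9 × 278070 = 2502630.

2502630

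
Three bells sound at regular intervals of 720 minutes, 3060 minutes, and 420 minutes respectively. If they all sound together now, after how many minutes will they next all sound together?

85680 minutes

They coincide at every common multiple of the periods; the first is the LCM.
720 = 2^4 × 3^2 × 5
3060 = 2^2 × 3^2 × 5 × 17
420 = 2^2 × 3 × 5 × 7
LCM(720, 3060, 420) = 2^4 × 3^2 × 5 × 7 × 17 = 85680.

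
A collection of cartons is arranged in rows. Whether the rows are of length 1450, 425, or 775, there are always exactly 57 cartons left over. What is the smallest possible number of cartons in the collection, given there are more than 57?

764207

N − 57 must be a common multiple of 1450, 425, and 775.
1450 = 2 × 5^2 × 29
425 = 5^2 × 17
775 = 5^2 × 31
LCM(1450, 425, 775) = 2 × 5^2 × 17 × 29 × 31 = 764150.
Smallest N > 57 is LCM + 57 = 764150 + 57 = 764207.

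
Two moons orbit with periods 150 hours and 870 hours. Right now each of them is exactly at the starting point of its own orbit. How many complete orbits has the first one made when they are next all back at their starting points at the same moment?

29 orbits

They are all back at their starting positions together after one LCM of the periods.
150 = 2 × 3 × 5^2
870 = 2 × 3 × 5 × 29
LCM(150, 870) = 2 × 3 × 5^2 × 29 = 4350.
Orbits for period 150: 4350 / 150 = 29.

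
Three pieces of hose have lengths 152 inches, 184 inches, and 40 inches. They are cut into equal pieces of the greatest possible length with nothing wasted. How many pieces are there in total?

Piece length = gcd(152, 184, 40).
152 = 2^3 × 19
184 = 2^3 × 23
40 = 2^3 × 5
gcd(152, 184, 40) = 2^3 = 8.
Total pieces = 152/8 + 184/8 + 40/8 = 19 + 23 + 5 = 47.

47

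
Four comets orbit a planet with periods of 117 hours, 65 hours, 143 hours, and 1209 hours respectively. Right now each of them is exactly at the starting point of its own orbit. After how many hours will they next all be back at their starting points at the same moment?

They coincide at every common multiple of the periods; the first is the LCM.
117 = 3^2 × 13
65 = 5 × 13
143 = 11 × 13
1209 = 3 × 13 × 31
LCM(117, 65, 143, 1209) = 3^2 × 5 × 11 × 13 × 31 = 199485.

199485 hours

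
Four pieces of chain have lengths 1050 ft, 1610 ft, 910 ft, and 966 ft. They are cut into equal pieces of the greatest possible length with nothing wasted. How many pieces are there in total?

Piece length = gcd(1050, 1610, 910, 966).
1050 = 2 × 3 × 5^2 × 7
1610 = 2 × 5 × 7 × 23
910 = 2 × 5 × 7 × 13
966 = 2 × 3 × 7 × 23
gcd(1050, 1610, 910, 966) = 2 × 7 = 14.
Total pieces = 1050/14 + 1610/14 + 910/14 + 966/14 = 75 + 115 + 65 + 69 = 324.

324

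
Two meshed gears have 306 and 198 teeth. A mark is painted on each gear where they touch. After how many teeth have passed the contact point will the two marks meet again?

The first simultaneous occurrence is after LCM of the individual periods.
306 = 2 × 3^2 × 17
198 = 2 × 3^2 × 11
LCM(306, 198) = 2 × 3^2 × 11 × 17 = 3366.

3366 teeth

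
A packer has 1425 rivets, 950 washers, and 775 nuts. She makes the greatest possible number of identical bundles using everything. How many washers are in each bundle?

38

Number of bundles = gcd(1425, 950, 775).
1425 = 3 × 5^2 × 19
950 = 2 × 5^2 × 19
775 = 5^2 × 31
gcd(1425, 950, 775) = 5^2 = 25.
washers per bundle = 950 / 25 = 38.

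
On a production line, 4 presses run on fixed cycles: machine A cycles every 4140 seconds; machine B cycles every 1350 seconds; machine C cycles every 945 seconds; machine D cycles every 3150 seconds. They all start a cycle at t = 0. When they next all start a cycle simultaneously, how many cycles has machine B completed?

The first common completion time is the LCM of the periods.
4140 = 2^2 × 3^2 × 5 × 23
1350 = 2 × 3^3 × 5^2
945 = 3^3 × 5 × 7
3150 = 2 × 3^2 × 5^2 × 7
LCM(4140, 1350, 945, 3150) = 2^2 × 3^3 × 5^2 × 7 × 23 = 434700.
Cycles for period 1350: 434700 / 1350 = 322.

322 cycles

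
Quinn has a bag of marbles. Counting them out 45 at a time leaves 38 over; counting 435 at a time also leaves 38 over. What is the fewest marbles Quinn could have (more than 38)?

1343

N − 38 must be a common multiple of 45 and 435.
45 = 3^2 × 5
435 = 3 × 5 × 29
LCM(45, 435) = 3^2 × 5 × 29 = 1305.
Smallest N > 38 is LCM + 38 = 1305 + 38 = 1343.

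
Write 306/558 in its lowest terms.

17/31

306 = 2 × 3^2 × 17
558 = 2 × 3^2 × 31
gcd(306, 558) = 2 × 3^2 = 18.
Divide numerator and denominator by 18: 306/558 = 17/31.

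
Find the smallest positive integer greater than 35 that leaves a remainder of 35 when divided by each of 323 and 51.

N − 35 must be a common multiple of 323 and 51.
323 = 17 × 19
51 = 3 × 17
LCM(323, 51) = 3 × 17 × 19 = 969.
Smallest N > 35 is LCM + 35 = 969 + 35 = 1004.

1004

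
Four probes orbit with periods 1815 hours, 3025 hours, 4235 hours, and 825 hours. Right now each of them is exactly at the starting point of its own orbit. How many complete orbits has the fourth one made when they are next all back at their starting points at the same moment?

77 orbits

The first common completion time is the LCM of the periods.
1815 = 3 × 5 × 11^2
3025 = 5^2 × 11^2
4235 = 5 × 7 × 11^2
825 = 3 × 5^2 × 11
LCM(1815, 3025, 4235, 825) = 3 × 5^2 × 7 × 11^2 = 63525.
Orbits for period 825: 63525 / 825 = 77.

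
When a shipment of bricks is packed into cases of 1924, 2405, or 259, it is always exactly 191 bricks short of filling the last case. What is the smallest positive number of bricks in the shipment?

Being 191 short of a full case of size k means N ≡ −191 (mod k), i.e. N + 191 is a multiple of each size.
1924 = 2^2 × 13 × 37
2405 = 5 × 13 × 37
259 = 7 × 37
LCM(1924, 2405, 259) = 2^2 × 5 × 7 × 13 × 37 = 67340.
Smallest positive N is 67340 − 191 = 67149.

67149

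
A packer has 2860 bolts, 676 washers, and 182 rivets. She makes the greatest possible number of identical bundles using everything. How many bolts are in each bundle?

110

Number of bundles = gcd(2860, 676, 182).
2860 = 2^2 × 5 × 11 × 13
676 = 2^2 × 13^2
182 = 2 × 7 × 13
gcd(2860, 676, 182) = 2 × 13 = 26.
bolts per bundle = 2860 / 26 = 110.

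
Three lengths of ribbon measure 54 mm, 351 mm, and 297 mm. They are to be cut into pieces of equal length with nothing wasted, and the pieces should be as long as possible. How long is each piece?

27 mm

Each piece length must divide every original length, so the longest possible is gcd(54, 351, 297).
54 = 2 × 3^3
351 = 3^3 × 13
297 = 3^3 × 11
gcd(54, 351, 297) = 3^3 = 27.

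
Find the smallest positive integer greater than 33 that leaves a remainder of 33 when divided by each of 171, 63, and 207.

N − 33 must be a common multiple of 171, 63, and 207.
171 = 3^2 × 19
63 = 3^2 × 7
207 = 3^2 × 23
LCM(171, 63, 207) = 3^2 × 7 × 19 × 23 = 27531.
Smallest N > 33 is LCM + 33 = 27531 + 33 = 27564.

27564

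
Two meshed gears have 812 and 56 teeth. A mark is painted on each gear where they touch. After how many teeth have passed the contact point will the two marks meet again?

1624 teeth

They coincide at every common multiple of the periods; the first is the LCM.
812 = 2^2 × 7 × 29
56 = 2^3 × 7
LCM(812, 56) = 2^3 × 7 × 29 = 1624.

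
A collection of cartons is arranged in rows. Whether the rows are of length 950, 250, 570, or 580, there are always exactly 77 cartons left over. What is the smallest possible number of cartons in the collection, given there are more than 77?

826577

N − 77 must be a common multiple of 950, 250, 570, and 580.
950 = 2 × 5^2 × 19
250 = 2 × 5^3
570 = 2 × 3 × 5 × 19
580 = 2^2 × 5 × 29
LCM(950, 250, 570, 580) = 2^2 × 3 × 5^3 × 19 × 29 = 826500.
Smallest N > 77 is LCM + 77 = 826500 + 77 = 826577.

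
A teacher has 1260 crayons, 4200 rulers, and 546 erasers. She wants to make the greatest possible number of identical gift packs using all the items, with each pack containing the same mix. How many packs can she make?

42 packs

The pack count must divide each quantity, so the greatest is gcd(1260, 4200, 546).
1260 = 2^2 × 3^2 × 5 × 7
4200 = 2^3 × 3 × 5^2 × 7
546 = 2 × 3 × 7 × 13
gcd(1260, 4200, 546) = 2 × 3 × 7 = 42.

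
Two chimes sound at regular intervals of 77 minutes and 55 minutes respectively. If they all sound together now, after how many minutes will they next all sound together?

We need the least common multiple of the intervals.
77 = 7 × 11
55 = 5 × 11
LCM(77, 55) = 5 × 7 × 11 = 385.

385 minutes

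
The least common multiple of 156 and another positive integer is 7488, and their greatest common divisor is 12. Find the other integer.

576

gcd × lcm = product of the two integers, so the other integer is (12 × 7488) / 156 = 576.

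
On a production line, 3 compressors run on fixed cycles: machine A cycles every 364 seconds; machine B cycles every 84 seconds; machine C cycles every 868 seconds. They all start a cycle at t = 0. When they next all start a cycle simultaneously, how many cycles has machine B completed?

403 cycles

All finish a whole number of cycles simultaneously at t = LCM of the periods.
364 = 2^2 × 7 × 13
84 = 2^2 × 3 × 7
868 = 2^2 × 7 × 31
LCM(364, 84, 868) = 2^2 × 3 × 7 × 13 × 31 = 33852.
Cycles for period 84: 33852 / 84 = 403.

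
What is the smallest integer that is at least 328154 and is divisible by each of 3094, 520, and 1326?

The integer must be a common multiple of 3094, 520, and 1326, so a multiple of their LCM.
3094 = 2 × 7 × 13 × 17
520 = 2^3 × 5 × 13
1326 = 2 × 3 × 13 × 17
LCM(3094, 520, 1326) = 2^3 × 3 × 5 × 7 × 13 × 17 = 185640.
Smallest multiple of 185640 that is ≥ 328154: ⌈328154/185640⌉ × 185640 = 2 × 185640 = 371280.

371280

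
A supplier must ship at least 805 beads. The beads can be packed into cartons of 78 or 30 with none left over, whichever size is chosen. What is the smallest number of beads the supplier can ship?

The number of beads must be a common multiple of 78 and 30, so a multiple of their LCM.
78 = 2 × 3 × 13
30 = 2 × 3 × 5
LCM(78, 30) = 2 × 3 × 5 × 13 = 390.
Smallest multiple of 390 that is ≥ 805: ⌈805/390⌉ × 390 = 3 × 390 = 1170.

1170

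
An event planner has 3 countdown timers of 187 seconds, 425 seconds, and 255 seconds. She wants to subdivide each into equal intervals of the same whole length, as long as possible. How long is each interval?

The interval must divide each timer length; the longest such is the gcd.
187 = 11 × 17
425 = 5^2 × 17
255 = 3 × 5 × 17
gcd(187, 425, 255) = 17.

17 seconds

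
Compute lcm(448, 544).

448 = 2^6 × 7
544 = 2^5 × 17
LCM(448, 544) = 2^6 × 7 × 17 = 7616.

7616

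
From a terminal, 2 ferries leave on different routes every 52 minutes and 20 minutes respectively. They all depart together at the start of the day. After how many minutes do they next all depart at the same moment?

We need the least common multiple of the intervals.
52 = 2^2 × 13
20 = 2^2 × 5
LCM(52, 20) = 2^2 × 5 × 13 = 260.

260 minutes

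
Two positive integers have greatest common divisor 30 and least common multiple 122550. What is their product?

For any two positive integers, gcd × lcm = product = 30 × 122550 = 3676500.

3676500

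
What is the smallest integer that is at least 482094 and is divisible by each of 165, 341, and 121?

The integer must be a common multiple of 165, 341, and 121, so a multiple of their LCM.
165 = 3 × 5 × 11
341 = 11 × 31
121 = 11^2
LCM(165, 341, 121) = 3 × 5 × 11^2 × 31 = 56265.
Smallest multiple of 56265 that is ≥ 482094: ⌈482094/56265⌉ × 56265 = 9 × 56265 = 506385.

506385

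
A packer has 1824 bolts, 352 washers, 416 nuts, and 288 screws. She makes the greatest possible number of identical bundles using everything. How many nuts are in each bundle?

Number of bundles = gcd(1824, 352, 416, 288).
1824 = 2^5 × 3 × 19
352 = 2^5 × 11
416 = 2^5 × 13
288 = 2^5 × 3^2
gcd(1824, 352, 416, 288) = 2^5 = 32.
nuts per bundle = 416 / 32 = 13.

13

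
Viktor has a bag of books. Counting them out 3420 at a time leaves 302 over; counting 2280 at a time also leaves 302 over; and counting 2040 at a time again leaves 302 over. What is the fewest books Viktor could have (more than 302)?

N − 302 must be a common multiple of 3420, 2280, and 2040.
3420 = 2^2 × 3^2 × 5 × 19
2280 = 2^3 × 3 × 5 × 19
2040 = 2^3 × 3 × 5 × 17
LCM(3420, 2280, 2040) = 2^3 × 3^2 × 5 × 17 × 19 = 116280.
Smallest N > 302 is LCM + 302 = 116280 + 302 = 116582.

116582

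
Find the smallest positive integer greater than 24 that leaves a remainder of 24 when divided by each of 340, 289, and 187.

63604

N − 24 must be a common multiple of 340, 289, and 187.
340 = 2^2 × 5 × 17
289 = 17^2
187 = 11 × 17
LCM(340, 289, 187) = 2^2 × 5 × 11 × 17^2 = 63580.
Smallest N > 24 is LCM + 24 = 63580 + 24 = 63604.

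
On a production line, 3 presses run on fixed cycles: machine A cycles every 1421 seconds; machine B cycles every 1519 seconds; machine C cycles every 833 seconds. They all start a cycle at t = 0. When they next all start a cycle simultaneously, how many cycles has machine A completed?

527 cycles

The first common completion time is the LCM of the periods.
1421 = 7^2 × 29
1519 = 7^2 × 31
833 = 7^2 × 17
LCM(1421, 1519, 833) = 7^2 × 17 × 29 × 31 = 748867.
Cycles for period 1421: 748867 / 1421 = 527.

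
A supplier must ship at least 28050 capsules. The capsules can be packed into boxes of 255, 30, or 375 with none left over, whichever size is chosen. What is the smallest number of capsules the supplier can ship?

38250

The number of capsules must be a common multiple of 255, 30, and 375, so a multiple of their LCM.
255 = 3 × 5 × 17
30 = 2 × 3 × 5
375 = 3 × 5^3
LCM(255, 30, 375) = 2 × 3 × 5^3 × 17 = 12750.
Smallest multiple of 12750 that is ≥ 28050: ⌈28050/12750⌉ × 12750 = 3 × 12750 = 38250.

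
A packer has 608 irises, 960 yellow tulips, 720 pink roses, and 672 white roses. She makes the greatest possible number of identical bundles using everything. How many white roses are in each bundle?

42

Number of bundles = gcd(608, 960, 720, 672).
608 = 2^5 × 19
960 = 2^6 × 3 × 5
720 = 2^4 × 3^2 × 5
672 = 2^5 × 3 × 7
gcd(608, 960, 720, 672) = 2^4 = 16.
white roses per bundle = 672 / 16 = 42.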